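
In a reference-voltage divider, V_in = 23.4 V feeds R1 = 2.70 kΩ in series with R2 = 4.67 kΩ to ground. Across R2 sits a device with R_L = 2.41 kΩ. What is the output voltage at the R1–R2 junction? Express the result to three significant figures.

V_out ≈ 8.67 V

First combine the lower leg with the load: R2 ‖ R_L = 1.590 kΩ.
Voltage divider with the loaded lower leg: V_out = 23.4 × 1.590/(2.70 + 1.590) = 23.4 × 0.3706 = 8.672 V.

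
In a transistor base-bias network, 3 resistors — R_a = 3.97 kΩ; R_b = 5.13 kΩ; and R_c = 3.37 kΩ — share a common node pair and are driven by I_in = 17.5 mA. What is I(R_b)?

Conductances: ΣG = 1/3.97 + 1/5.13 + 1/3.37 = 0.7436 (1/kΩ).
By the current-divider rule, I = I_in · G_k/ΣG = 17.5 × 0.2622 = 4.588 mA.

I ≈ 4.59 mA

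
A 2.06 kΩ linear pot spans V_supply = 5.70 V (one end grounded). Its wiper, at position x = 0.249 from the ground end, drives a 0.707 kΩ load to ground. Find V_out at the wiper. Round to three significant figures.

Lower segment x·R_p = 0.5129 kΩ; upper segment (1−x)·R_p = 1.547 kΩ.
Lower segment in parallel with the load: 0.5129 ‖ 0.707 = 0.2973 kΩ.
Loaded-divider output: V_out = 5.70 × 0.1612 = 0.9187 V.

V_out ≈ 0.919 V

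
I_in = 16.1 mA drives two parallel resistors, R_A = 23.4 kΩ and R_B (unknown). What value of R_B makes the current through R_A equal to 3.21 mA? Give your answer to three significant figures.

R_B ≈ 5.83 kΩ

The fraction through R_A equals R_B/(R_A+R_B).
With f = 0.1994, R_B = R_A · f/(1−f) = 23.4 × 0.2490 = 5.827 kΩ.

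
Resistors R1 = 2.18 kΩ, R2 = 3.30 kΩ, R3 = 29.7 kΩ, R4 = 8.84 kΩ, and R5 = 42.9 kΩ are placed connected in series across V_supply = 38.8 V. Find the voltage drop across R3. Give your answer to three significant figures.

Total series resistance ΣR = 2.18 + 3.30 + 29.7 + 8.84 + 42.9 = 86.92 kΩ.
Voltage divider: V = V_supply · (29.70 / 86.92) = 38.8 × 0.3417 = 13.26 V.

V ≈ 13.3 V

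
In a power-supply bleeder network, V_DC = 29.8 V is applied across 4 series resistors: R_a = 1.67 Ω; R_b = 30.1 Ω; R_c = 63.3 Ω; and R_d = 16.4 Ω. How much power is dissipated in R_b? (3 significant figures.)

ΣR = 111.5 Ω → I = 29.8/111.5 = 0.2673 A.
P(R_b) = I²·R_b = (0.2673)² × 30.1 = 2.151 W.

P ≈ 2.15 W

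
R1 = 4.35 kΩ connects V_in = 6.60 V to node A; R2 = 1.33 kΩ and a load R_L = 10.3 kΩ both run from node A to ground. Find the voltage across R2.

V_out ≈ 1.41 V

The load sits in parallel with R2, giving an effective lower resistance R2' = R2·R_L/(R2+R_L) = 1.178 kΩ.
Now apply the divider: V_out = 6.60 × 0.2131 = 1.406 V.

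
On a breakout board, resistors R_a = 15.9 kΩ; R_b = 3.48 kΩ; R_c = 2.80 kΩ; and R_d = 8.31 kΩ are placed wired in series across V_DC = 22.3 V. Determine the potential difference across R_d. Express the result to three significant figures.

V ≈ 6.08 V

Series total: ΣR = 15.9 + 3.48 + 2.80 + 8.31 = 30.49 kΩ.
Voltage divider: V = V_DC · (8.310 / 30.49) = 22.3 × 0.2725 = 6.078 V.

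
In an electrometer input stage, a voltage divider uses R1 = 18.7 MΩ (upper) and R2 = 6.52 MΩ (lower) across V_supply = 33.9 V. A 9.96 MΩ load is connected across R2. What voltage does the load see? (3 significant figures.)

V_out ≈ 5.90 V

R2 ‖ R_L = (6.52 × 9.96)/(6.52 + 9.96) = 3.940 MΩ.
Now apply the divider: V_out = 33.9 × 0.1740 = 5.900 V.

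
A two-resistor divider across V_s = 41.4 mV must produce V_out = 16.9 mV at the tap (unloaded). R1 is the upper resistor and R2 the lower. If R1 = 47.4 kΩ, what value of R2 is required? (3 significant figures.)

The divider ratio is R2/(R1+R2) = 16.9/41.4 = 0.4082.
So R2 = R1 · V_out/(V_s − V_out) = 47.4 × 16.9/(41.4 − 16.9) = 47.4 × 0.6898 = 32.70 kΩ.

R2 ≈ 32.7 kΩ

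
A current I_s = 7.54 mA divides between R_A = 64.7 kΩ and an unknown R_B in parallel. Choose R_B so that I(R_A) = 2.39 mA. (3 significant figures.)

R_B ≈ 30.0 kΩ

In a two-way split, I_A/I_s = R_B/(R_A + R_B).
With f = 0.3170, R_B = R_A · f/(1−f) = 64.7 × 0.4641 = 30.03 kΩ.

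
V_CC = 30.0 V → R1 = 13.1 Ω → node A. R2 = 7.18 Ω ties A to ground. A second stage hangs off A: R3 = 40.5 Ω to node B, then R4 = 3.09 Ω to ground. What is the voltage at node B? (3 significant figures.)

Looking into the second stage from A: R3 + R4 = 43.59 Ω appears in parallel with R2.
R2 ‖ (R3+R4) = 6.165 Ω.
First divider: V_A = V_CC · 6.165/(13.1 + 6.165) = 9.600 V.
Stage 2 is unloaded, so V_B = V_A · R4/(R3+R4) = 9.600 × 3.09/43.59 = 0.6805 V.

V_B ≈ 0.681 V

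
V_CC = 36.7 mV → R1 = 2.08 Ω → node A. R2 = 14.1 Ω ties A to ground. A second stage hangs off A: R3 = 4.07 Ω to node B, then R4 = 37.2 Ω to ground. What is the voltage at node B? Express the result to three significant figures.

V_B ≈ 27.6 mV

The second stage (R3 + R4 = 41.27 Ω) loads node A in parallel with R2.
R2 ‖ (R3+R4) = 10.51 Ω.
So V_A = 36.7 × 0.8348 = 30.64 mV.
V_B = V_A × 0.9014 = 27.62 mV.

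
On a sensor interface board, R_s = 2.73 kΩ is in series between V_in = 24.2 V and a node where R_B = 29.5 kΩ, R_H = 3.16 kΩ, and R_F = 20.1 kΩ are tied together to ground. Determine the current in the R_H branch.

I ≈ 3.66 mA

Combine the parallel branches: R_p = (1/29.5 + 1/3.16 + 1/20.1)⁻¹ = 2.499 kΩ.
Node voltage V_A = V_in · R_p/(R_s + R_p) = 24.2 × 0.4779 = 11.57 V.
I(R_H) = V_A / R_H = 11.57/3.16 = 3.660 mA.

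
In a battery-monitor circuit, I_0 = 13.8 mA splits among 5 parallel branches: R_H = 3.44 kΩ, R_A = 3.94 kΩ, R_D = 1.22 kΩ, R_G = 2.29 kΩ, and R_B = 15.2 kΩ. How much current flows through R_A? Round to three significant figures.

I ≈ 1.88 mA

ΣG = 1/3.44 + 1/3.94 + 1/1.22 + 1/2.29 + 1/15.2 = 1.867.
By the current-divider rule, I = I_0 · G_k/ΣG = 13.8 × 0.1360 = 1.876 mA.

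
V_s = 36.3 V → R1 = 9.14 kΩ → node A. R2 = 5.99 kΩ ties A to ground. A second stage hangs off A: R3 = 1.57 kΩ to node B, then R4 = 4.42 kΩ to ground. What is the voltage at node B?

V_B ≈ 6.61 V

Node A sees R2 in parallel with the series input of stage 2, R3 + R4 = 5.990 kΩ.
R2 ‖ (R3+R4) = 2.995 kΩ.
V_A = 36.3 × 2.995/(9.14 + 2.995) = 8.959 V.
V_B = V_A × 0.7379 = 6.611 V.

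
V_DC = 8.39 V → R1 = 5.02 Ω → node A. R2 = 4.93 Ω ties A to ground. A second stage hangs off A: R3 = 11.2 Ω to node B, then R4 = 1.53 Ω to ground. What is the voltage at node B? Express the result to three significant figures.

Looking into the second stage from A: R3 + R4 = 12.73 Ω appears in parallel with R2.
R2 ‖ (R3+R4) = 3.554 Ω.
First divider: V_A = V_DC · 3.554/(5.02 + 3.554) = 3.478 V.
Stage 2 is unloaded, so V_B = V_A · R4/(R3+R4) = 3.478 × 1.53/12.73 = 0.4180 V.

V_B ≈ 0.418 V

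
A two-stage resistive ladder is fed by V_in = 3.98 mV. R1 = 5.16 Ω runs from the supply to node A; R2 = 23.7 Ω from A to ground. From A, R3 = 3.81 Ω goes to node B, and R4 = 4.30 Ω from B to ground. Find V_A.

Node A sees R2 in parallel with the series input of stage 2, R3 + R4 = 8.110 Ω.
Effective lower resistance at A: R2 ‖ 8.110 = 6.042 Ω.
V_A = 3.98 × 6.042/(5.16 + 6.042) = 2.147 mV.

V_A ≈ 2.15 mV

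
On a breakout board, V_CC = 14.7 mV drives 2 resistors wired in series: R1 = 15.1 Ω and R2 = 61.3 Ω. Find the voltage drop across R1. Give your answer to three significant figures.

V ≈ 2.91 mV

Total series resistance ΣR = 15.1 + 61.3 = 76.40 Ω.
V = V_CC · R/ΣR = 14.7 × 0.1976 = 2.905 mV.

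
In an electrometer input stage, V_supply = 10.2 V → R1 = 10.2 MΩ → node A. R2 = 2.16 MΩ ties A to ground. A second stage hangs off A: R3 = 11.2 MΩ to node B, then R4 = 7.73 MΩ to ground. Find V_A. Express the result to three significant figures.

V_A ≈ 1.63 V

Looking into the second stage from A: R3 + R4 = 18.93 MΩ appears in parallel with R2.
Effective lower resistance at A: R2 ‖ 18.93 = 1.939 MΩ.
First divider: V_A = V_supply · 1.939/(10.2 + 1.939) = 1.629 V.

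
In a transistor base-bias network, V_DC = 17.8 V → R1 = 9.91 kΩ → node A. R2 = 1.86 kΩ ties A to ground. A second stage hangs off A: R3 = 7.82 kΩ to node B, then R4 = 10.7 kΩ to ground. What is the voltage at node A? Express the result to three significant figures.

V_A ≈ 2.59 V

Node A sees R2 in parallel with the series input of stage 2, R3 + R4 = 18.52 kΩ.
R2 ‖ (R3+R4) = 1.690 kΩ.
V_A = 17.8 × 1.690/(9.91 + 1.690) = 2.594 V.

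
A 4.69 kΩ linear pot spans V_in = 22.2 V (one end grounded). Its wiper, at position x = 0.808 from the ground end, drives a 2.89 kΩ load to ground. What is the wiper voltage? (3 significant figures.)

V_out ≈ 14.3 V

The pot divides into 0.9005 kΩ above the wiper and 3.790 kΩ below.
R_L loads the lower segment: effective lower R = 1.640 kΩ.
Then V_out = V_in · 1.640/(0.9005 + 1.640) = 14.33 V.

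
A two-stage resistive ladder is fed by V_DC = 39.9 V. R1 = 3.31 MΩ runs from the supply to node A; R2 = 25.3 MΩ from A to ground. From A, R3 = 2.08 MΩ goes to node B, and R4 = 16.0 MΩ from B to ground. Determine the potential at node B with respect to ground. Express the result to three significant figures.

V_B ≈ 26.9 V

The second stage (R3 + R4 = 18.08 MΩ) loads node A in parallel with R2.
Effective lower resistance at A: R2 ‖ 18.08 = 10.54 MΩ.
First divider: V_A = V_DC · 10.54/(3.31 + 10.54) = 30.37 V.
Stage 2 is unloaded, so V_B = V_A · R4/(R3+R4) = 30.37 × 16.0/18.08 = 26.87 V.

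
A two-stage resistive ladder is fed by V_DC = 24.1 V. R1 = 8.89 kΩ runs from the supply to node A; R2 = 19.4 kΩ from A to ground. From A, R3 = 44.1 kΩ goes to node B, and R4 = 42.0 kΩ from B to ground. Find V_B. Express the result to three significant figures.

V_B ≈ 7.53 V

Node A sees R2 in parallel with the series input of stage 2, R3 + R4 = 86.10 kΩ.
Effective lower resistance at A: R2 ‖ 86.10 = 15.83 kΩ.
V_A = 24.1 × 15.83/(8.89 + 15.83) = 15.43 V.
Then the unloaded second divider: V_B = V_A × R4/(R3+R4) = 15.43 × 0.4878 = 7.529 V.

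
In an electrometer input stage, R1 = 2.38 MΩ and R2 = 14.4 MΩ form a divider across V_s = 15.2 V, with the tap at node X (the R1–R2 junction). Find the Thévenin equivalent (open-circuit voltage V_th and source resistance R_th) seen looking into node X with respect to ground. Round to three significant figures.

V_th is the unloaded tap voltage: V_s · R2/(R1+R2) = 15.2 × 0.8582 = 13.04 V.
With V_s suppressed (replaced by a short), R_th = R1 ‖ R2 = (2.380 × 14.4)/(2.380 + 14.4) = 2.042 MΩ.

V_th ≈ 13.0 V, R_th ≈ 2.04 MΩ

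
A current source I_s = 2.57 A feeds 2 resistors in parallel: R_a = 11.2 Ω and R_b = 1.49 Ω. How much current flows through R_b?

With just two branches, the current splits inversely with resistance.
I(R_b) = 2.57 × 11.2/(11.2 + 1.49) = 2.57 × 0.8826 = 2.268 A.

I ≈ 2.27 A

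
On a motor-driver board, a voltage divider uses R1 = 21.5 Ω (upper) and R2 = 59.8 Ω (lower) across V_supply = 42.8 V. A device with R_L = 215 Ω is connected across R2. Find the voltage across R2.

R2 ‖ R_L = (59.8 × 215)/(59.8 + 215) = 46.79 Ω.
Voltage divider with the loaded lower leg: V_out = 42.8 × 46.79/(21.5 + 46.79) = 42.8 × 0.6852 = 29.32 V.

V_out ≈ 29.3 V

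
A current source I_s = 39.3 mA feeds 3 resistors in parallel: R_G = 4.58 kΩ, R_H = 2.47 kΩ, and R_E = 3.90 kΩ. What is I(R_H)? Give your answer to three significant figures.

I ≈ 18.1 mA

ΣG = 1/4.58 + 1/2.47 + 1/3.90 = 0.8796.
By the current-divider rule, I = I_s · G_k/ΣG = 39.3 × 0.4603 = 18.09 mA.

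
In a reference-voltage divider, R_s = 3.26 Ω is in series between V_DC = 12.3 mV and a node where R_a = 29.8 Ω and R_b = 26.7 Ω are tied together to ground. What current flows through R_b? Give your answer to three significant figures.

I ≈ 0.374 mA

Equivalent of the parallel group: R_p = 14.08 Ω.
V_A = 12.3 × 14.08/17.34 = 9.988 mV.
Branch current I = V_A/R_b = 9.988/26.7 = 0.3741 mA.
(Equivalently: I_total = 0.7092 mA, then current-divider fraction G_k/ΣG = 0.5274.)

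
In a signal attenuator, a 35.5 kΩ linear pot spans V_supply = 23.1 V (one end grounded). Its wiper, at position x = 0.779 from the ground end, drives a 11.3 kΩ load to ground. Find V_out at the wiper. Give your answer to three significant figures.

The pot divides into 7.845 kΩ above the wiper and 27.65 kΩ below.
R_L loads the lower segment: effective lower R = 8.022 kΩ.
Then V_out = V_supply · 8.022/(7.845 + 8.022) = 11.68 V.
(Unloaded: V_out = x·V_supply = 18.0 V.)

V_out ≈ 11.7 V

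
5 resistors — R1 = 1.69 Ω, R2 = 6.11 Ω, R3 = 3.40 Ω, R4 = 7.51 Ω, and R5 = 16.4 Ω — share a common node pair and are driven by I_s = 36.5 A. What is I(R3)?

I ≈ 8.63 A

ΣG = 1/1.69 + 1/6.11 + 1/3.40 + 1/7.51 + 1/16.4 = 1.244.
R3 takes the fraction G_k/ΣG = 0.2941/1.244 = 0.2365, so I = 36.5 × 0.2365 = 8.632 A.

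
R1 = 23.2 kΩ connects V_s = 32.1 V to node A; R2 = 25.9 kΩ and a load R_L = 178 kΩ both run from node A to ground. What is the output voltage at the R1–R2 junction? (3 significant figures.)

V_out ≈ 15.8 V

R2 ‖ R_L = (25.9 × 178)/(25.9 + 178) = 22.61 kΩ.
Voltage divider with the loaded lower leg: V_out = 32.1 × 22.61/(23.2 + 22.61) = 32.1 × 0.4936 = 15.84 V.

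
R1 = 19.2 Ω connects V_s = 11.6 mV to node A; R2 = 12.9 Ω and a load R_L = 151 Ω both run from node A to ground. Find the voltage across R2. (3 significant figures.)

V_out ≈ 4.44 mV

R2 ‖ R_L = (12.9 × 151)/(12.9 + 151) = 11.88 Ω.
Voltage divider with the loaded lower leg: V_out = 11.6 × 11.88/(19.2 + 11.88) = 11.6 × 0.3823 = 4.435 mV.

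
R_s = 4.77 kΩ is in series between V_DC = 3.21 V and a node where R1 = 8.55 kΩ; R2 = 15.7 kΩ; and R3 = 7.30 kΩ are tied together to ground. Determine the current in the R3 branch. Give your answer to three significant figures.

Combine the parallel branches: R_p = (1/8.55 + 1/15.7 + 1/7.30)⁻¹ = 3.148 kΩ.
V_A by voltage divider: V_A = 3.21 × 3.148/(4.77 + 3.148) = 1.276 V.
Branch current I = V_A/R3 = 1.276/7.30 = 0.1748 mA.

I ≈ 0.175 mA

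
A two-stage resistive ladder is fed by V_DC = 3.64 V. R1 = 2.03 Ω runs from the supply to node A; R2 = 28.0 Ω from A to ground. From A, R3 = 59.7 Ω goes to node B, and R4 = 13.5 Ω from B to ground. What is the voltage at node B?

V_B ≈ 0.610 V

Node A sees R2 in parallel with the series input of stage 2, R3 + R4 = 73.20 Ω.
Effective lower resistance at A: R2 ‖ 73.20 = 20.25 Ω.
So V_A = 3.64 × 0.9089 = 3.308 V.
Then the unloaded second divider: V_B = V_A × R4/(R3+R4) = 3.308 × 0.1844 = 0.6102 V.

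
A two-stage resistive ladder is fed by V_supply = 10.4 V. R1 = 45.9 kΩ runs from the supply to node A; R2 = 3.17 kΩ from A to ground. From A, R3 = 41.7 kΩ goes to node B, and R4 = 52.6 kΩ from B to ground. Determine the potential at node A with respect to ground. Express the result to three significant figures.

Node A sees R2 in parallel with the series input of stage 2, R3 + R4 = 94.30 kΩ.
Effective lower resistance at A: R2 ‖ 94.30 = 3.067 kΩ.
V_A = 10.4 × 3.067/(45.9 + 3.067) = 0.6514 V.

V_A ≈ 0.651 V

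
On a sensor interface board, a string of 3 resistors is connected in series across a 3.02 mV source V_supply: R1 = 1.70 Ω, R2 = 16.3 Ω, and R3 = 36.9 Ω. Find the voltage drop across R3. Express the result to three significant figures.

ΣR = 1.70 + 16.3 + 36.9 = 54.90 Ω.
V = V_supply · R/ΣR = 3.02 × 0.6721 = 2.030 mV.

V ≈ 2.03 mV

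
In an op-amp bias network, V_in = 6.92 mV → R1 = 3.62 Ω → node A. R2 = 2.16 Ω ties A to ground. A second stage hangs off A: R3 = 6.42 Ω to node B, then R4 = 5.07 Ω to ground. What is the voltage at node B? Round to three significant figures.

V_B ≈ 1.02 mV

The second stage (R3 + R4 = 11.49 Ω) loads node A in parallel with R2.
Effective lower resistance at A: R2 ‖ 11.49 = 1.818 Ω.
So V_A = 6.92 × 0.3343 = 2.314 mV.
V_B = V_A × 0.4413 = 1.021 mV.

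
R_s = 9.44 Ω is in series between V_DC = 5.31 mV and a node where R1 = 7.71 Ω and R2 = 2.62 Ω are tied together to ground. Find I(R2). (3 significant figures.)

Combine the parallel branches: R_p = (1/7.71 + 1/2.62)⁻¹ = 1.955 Ω.
Node voltage V_A = V_DC · R_p/(R_s + R_p) = 5.31 × 0.1716 = 0.9112 mV.
I(R2) = V_A / R2 = 0.9112/2.62 = 0.3478 mA.
(Check via current divider: I_total = 0.4660 mA; share G_k/ΣG = 0.7464 → same result.)

I ≈ 0.348 mA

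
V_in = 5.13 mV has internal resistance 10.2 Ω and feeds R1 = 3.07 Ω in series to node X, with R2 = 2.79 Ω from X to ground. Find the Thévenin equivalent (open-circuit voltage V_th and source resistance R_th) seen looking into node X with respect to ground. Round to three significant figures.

V_th ≈ 0.891 mV, R_th ≈ 2.31 Ω

R1' = 10.2 + 3.07 = 13.27 Ω (source resistance + R1).
Open-circuit (no load on X): V_th = V_in · R2/(R1' + R2) = 5.13 × 2.79/(13.27 + 2.79) = 0.8912 mV.
With V_in suppressed (replaced by a short), R_th = R1' ‖ R2 = (13.27 × 2.79)/(13.27 + 2.79) = 2.305 Ω.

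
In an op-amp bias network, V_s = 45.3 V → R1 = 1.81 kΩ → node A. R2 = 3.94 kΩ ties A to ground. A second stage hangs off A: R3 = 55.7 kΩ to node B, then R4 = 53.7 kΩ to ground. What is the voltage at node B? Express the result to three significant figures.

Looking into the second stage from A: R3 + R4 = 109.4 kΩ appears in parallel with R2.
R2 ‖ (R3+R4) = 3.803 kΩ.
First divider: V_A = V_s · 3.803/(1.81 + 3.803) = 30.69 V.
Stage 2 is unloaded, so V_B = V_A · R4/(R3+R4) = 30.69 × 53.7/109.4 = 15.07 V.

V_B ≈ 15.1 V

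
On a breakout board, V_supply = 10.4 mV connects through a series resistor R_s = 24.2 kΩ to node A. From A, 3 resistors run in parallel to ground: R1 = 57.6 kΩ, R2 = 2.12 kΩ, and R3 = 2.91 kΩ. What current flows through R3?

I ≈ 0.169 µA

Parallel bank: R_p = 1/(1/57.6 + 1/2.12 + 1/2.91) = 1.201 kΩ.
V_A by voltage divider: V_A = 10.4 × 1.201/(24.2 + 1.201) = 0.4917 mV.
I(R3) = V_A / R3 = 0.4917/2.91 = 0.1690 µA.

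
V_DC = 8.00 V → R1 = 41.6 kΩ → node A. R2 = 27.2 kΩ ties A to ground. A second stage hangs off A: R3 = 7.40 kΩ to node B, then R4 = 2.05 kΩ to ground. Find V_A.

V_A ≈ 1.15 V

Looking into the second stage from A: R3 + R4 = 9.450 kΩ appears in parallel with R2.
Effective lower resistance at A: R2 ‖ 9.450 = 7.013 kΩ.
V_A = 8.00 × 7.013/(41.6 + 7.013) = 1.154 V.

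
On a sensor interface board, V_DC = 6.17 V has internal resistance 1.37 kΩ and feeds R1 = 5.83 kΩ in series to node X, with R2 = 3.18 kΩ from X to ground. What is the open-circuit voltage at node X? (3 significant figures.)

V_th ≈ 1.89 V

R1' = 1.37 + 5.83 = 7.200 kΩ (source resistance + R1).
V_th is the unloaded tap voltage: V_DC · R2/(R1'+R2) = 6.17 × 0.3064 = 1.890 V.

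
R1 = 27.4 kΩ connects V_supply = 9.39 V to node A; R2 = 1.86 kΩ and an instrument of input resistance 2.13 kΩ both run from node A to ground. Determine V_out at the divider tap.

V_out ≈ 0.328 V

The load sits in parallel with R2, giving an effective lower resistance R2' = R2·R_L/(R2+R_L) = 0.9929 kΩ.
Now apply the divider: V_out = 9.39 × 0.03497 = 0.3284 V.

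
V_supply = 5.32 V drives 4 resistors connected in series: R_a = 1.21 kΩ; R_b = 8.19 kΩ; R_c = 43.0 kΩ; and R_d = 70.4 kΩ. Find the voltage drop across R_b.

V ≈ 0.355 V

Series total: ΣR = 1.21 + 8.19 + 43.0 + 70.4 = 122.8 kΩ.
V = V_supply · R/ΣR = 5.32 × 0.06669 = 0.3548 V.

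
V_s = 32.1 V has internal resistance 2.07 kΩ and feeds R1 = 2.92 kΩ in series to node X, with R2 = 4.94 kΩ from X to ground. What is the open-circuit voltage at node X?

V_th ≈ 16.0 V

R1' = 2.07 + 2.92 = 4.990 kΩ (source resistance + R1).
With X open, the divider is unloaded: V_th = 32.1 × 4.94/9.930 = 15.97 V.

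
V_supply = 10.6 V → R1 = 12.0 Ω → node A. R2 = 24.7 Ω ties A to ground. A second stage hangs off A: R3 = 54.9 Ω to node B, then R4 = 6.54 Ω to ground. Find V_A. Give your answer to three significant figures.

V_A ≈ 6.31 V

Node A sees R2 in parallel with the series input of stage 2, R3 + R4 = 61.44 Ω.
Effective lower resistance at A: R2 ‖ 61.44 = 17.62 Ω.
V_A = 10.6 × 17.62/(12.0 + 17.62) = 6.305 V.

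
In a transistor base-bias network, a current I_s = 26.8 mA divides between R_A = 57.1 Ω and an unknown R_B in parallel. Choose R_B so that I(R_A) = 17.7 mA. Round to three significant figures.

R_B ≈ 111 Ω

In a two-way split, I_A/I_s = R_B/(R_A + R_B).
17.7/26.8 = R_B/(R_A + R_B) → R_B = R_A · (0.6604)/(1 − 0.6604) = 57.1 × 1.945 = 111.1 Ω.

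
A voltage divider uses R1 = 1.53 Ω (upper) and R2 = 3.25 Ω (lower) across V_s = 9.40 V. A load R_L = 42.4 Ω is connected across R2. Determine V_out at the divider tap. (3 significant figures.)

R2 ‖ R_L = (3.25 × 42.4)/(3.25 + 42.4) = 3.019 Ω.
Then V_out = V_s · R2'/(R1 + R2') = 9.40 × 3.019/4.549 = 6.238 V.

V_out ≈ 6.24 V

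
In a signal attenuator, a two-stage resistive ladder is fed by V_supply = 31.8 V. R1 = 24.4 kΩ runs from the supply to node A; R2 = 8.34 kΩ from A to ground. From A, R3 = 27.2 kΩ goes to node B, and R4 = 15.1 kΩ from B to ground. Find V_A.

The second stage (R3 + R4 = 42.30 kΩ) loads node A in parallel with R2.
Effective lower resistance at A: R2 ‖ 42.30 = 6.966 kΩ.
V_A = 31.8 × 6.966/(24.4 + 6.966) = 7.063 V.

V_A ≈ 7.06 V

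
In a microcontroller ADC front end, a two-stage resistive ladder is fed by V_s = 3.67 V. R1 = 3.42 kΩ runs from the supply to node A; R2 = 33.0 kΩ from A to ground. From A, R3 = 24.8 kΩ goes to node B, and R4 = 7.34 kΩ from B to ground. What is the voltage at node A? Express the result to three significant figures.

The second stage (R3 + R4 = 32.14 kΩ) loads node A in parallel with R2.
R2 ‖ (R3+R4) = 16.28 kΩ.
So V_A = 3.67 × 0.8264 = 3.033 V.

V_A ≈ 3.03 V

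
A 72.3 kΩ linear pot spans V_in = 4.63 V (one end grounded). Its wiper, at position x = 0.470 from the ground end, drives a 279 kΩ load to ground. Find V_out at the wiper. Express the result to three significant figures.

Lower segment x·R_p = 33.98 kΩ; upper segment (1−x)·R_p = 38.32 kΩ.
Lower segment in parallel with the load: 33.98 ‖ 279 = 30.29 kΩ.
V_out = 4.63 × 30.29/(38.32 + 30.29) = 2.044 V.

V_out ≈ 2.04 V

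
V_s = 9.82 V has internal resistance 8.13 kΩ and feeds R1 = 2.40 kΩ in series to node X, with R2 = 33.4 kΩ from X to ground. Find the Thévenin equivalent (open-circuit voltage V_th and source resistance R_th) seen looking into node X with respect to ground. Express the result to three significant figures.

R1' = 8.13 + 2.40 = 10.53 kΩ (source resistance + R1).
Open-circuit (no load on X): V_th = V_s · R2/(R1' + R2) = 9.82 × 33.4/(10.53 + 33.4) = 7.466 V.
Zeroing V_s shorts the top of R1' to ground, so R_th = R1' ‖ R2 = 8.006 kΩ.

V_th ≈ 7.47 V, R_th ≈ 8.01 kΩ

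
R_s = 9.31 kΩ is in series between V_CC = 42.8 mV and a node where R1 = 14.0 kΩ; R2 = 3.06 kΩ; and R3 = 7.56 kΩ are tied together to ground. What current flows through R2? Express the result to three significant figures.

I ≈ 2.36 µA

Combine the parallel branches: R_p = (1/14.0 + 1/3.06 + 1/7.56)⁻¹ = 1.885 kΩ.
V_A by voltage divider: V_A = 42.8 × 1.885/(9.31 + 1.885) = 7.207 mV.
Branch current I = V_A/R2 = 7.207/3.06 = 2.355 µA.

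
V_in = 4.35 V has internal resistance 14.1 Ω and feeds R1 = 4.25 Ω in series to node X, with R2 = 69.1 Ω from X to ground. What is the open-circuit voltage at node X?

R1' = 14.1 + 4.25 = 18.35 Ω (source resistance + R1).
Open-circuit (no load on X): V_th = V_in · R2/(R1' + R2) = 4.35 × 69.1/(18.35 + 69.1) = 3.437 V.

V_th ≈ 3.44 V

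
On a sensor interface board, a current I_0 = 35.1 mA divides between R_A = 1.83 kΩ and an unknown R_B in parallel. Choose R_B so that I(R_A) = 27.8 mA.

In a two-way split, I_A/I_0 = R_B/(R_A + R_B).
With f = 0.7920, R_B = R_A · f/(1−f) = 1.83 × 3.808 = 6.969 kΩ.

R_B ≈ 6.97 kΩ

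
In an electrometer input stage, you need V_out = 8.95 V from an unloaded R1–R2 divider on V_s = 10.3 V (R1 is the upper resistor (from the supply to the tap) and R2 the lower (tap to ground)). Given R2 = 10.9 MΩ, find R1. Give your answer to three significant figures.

R1 ≈ 1.64 MΩ

V_out/V_s = R2/(R1+R2) = 0.8689.
R1 = R2·(1/k − 1) = 10.9 × 0.1508 = 1.644 MΩ.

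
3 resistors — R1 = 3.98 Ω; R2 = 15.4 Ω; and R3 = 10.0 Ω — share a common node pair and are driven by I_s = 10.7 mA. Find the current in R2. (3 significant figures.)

I ≈ 1.67 mA

ΣG = 1/3.98 + 1/15.4 + 1/10.0 = 0.4162.
Current divider: I(R2) = I_s · G_k/ΣG = 10.7 × (0.06494/0.4162) = 10.7 × 0.1560 = 1.669 mA.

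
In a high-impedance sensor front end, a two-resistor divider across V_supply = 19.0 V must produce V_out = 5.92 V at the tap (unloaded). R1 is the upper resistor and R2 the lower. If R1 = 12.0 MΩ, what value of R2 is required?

Required fraction k = V_out/V_supply = 0.3116.
Rearranging, R2 = R1·k/(1−k) = 12.0 × 0.4526 = 5.431 MΩ.

R2 ≈ 5.43 MΩ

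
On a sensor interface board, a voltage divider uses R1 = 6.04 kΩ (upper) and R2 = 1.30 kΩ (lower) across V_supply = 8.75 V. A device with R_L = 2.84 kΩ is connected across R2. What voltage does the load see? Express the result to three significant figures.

V_out ≈ 1.13 V

R2 ‖ R_L = (1.30 × 2.84)/(1.30 + 2.84) = 0.8918 kΩ.
Then V_out = V_supply · R2'/(R1 + R2') = 8.75 × 0.8918/6.932 = 1.126 V.
(Unloaded it would be 1.55 V; the load pulls it down.)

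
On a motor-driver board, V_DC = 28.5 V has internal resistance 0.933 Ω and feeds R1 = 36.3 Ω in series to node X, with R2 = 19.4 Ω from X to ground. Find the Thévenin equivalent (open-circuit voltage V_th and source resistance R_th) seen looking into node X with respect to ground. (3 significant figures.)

R1' = 0.933 + 36.3 = 37.23 Ω (source resistance + R1).
V_th is the unloaded tap voltage: V_DC · R2/(R1'+R2) = 28.5 × 0.3426 = 9.763 V.
Zeroing V_DC shorts the top of R1' to ground, so R_th = R1' ‖ R2 = 12.75 Ω.

V_th ≈ 9.76 V, R_th ≈ 12.8 Ω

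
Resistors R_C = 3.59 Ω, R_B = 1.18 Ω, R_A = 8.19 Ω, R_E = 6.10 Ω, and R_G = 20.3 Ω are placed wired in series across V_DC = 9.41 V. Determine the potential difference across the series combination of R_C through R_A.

Series total: ΣR = 3.59 + 1.18 + 8.19 + 6.10 + 20.3 = 39.36 Ω.
R_{R_C..R_A} = 3.59 + 1.18 + 8.19 = 12.96 Ω.
By the voltage-divider rule, V = 9.41 × 12.96/39.36 = 3.098 V.

V ≈ 3.10 V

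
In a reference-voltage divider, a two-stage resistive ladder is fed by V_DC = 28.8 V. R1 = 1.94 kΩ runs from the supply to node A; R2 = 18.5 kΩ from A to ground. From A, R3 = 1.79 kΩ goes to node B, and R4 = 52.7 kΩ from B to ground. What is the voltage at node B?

Node A sees R2 in parallel with the series input of stage 2, R3 + R4 = 54.49 kΩ.
R2 ‖ (R3+R4) = 13.81 kΩ.
So V_A = 28.8 × 0.8768 = 25.25 V.
V_B = V_A × 0.9671 = 24.42 V.

V_B ≈ 24.4 V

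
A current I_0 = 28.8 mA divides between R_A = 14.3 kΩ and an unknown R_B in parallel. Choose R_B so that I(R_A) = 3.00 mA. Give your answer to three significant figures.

R_B ≈ 1.66 kΩ

Two-branch current divider: I_A = I_0 · R_B/(R_A + R_B).
With f = 0.1042, R_B = R_A · f/(1−f) = 14.3 × 0.1163 = 1.663 kΩ.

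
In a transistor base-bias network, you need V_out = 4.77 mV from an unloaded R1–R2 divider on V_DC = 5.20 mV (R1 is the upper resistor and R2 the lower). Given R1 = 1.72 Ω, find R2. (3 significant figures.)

Required fraction k = V_out/V_DC = 0.9173.
So R2 = R1 · V_out/(V_DC − V_out) = 1.72 × 4.77/(5.20 − 4.77) = 1.72 × 11.09 = 19.08 Ω.

R2 ≈ 19.1 Ω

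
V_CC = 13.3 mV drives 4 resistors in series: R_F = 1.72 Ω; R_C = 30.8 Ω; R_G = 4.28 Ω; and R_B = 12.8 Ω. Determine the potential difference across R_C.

Series total: ΣR = 1.72 + 30.8 + 4.28 + 12.8 = 49.60 Ω.
Voltage divider: V = V_CC · (30.80 / 49.60) = 13.3 × 0.6210 = 8.259 mV.

V ≈ 8.26 mV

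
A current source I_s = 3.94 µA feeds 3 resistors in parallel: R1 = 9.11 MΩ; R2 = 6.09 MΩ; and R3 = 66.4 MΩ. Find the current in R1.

I ≈ 1.50 µA

Total conductance ΣG = 1/9.11 + 1/6.09 + 1/66.4 = 0.2890 (units of 1/MΩ).
By the current-divider rule, I = I_s · G_k/ΣG = 3.94 × 0.3798 = 1.496 µA.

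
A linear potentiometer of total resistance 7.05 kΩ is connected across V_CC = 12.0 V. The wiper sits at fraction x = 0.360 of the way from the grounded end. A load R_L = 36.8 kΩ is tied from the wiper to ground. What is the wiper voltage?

V_out ≈ 4.14 V

Split the track: R_lower = x·R_p = 2.538 kΩ, R_upper = (1−x)·R_p = 4.512 kΩ.
Lower segment in parallel with the load: 2.538 ‖ 36.8 = 2.374 kΩ.
Then V_out = V_CC · 2.374/(4.512 + 2.374) = 4.137 V.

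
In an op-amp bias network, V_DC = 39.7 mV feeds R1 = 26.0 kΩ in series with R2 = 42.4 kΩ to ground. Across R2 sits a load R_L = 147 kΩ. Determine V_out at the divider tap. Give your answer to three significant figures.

V_out ≈ 22.2 mV

First combine the lower leg with the load: R2 ‖ R_L = 32.91 kΩ.
Then V_out = V_DC · R2'/(R1 + R2') = 39.7 × 32.91/58.91 = 22.18 mV.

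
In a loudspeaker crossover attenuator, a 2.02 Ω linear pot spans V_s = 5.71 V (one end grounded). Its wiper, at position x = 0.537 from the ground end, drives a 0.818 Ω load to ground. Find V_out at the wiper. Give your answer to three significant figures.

The pot divides into 0.9353 Ω above the wiper and 1.085 Ω below.
R_L loads the lower segment: effective lower R = 0.4663 Ω.
V_out = 5.71 × 0.4663/(0.9353 + 0.4663) = 1.900 V.
(Unloaded: V_out = x·V_s = 3.07 V.)

V_out ≈ 1.90 V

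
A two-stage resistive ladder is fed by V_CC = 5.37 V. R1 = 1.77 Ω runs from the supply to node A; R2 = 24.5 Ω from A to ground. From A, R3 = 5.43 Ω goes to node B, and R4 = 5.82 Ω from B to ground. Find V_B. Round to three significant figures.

Node A sees R2 in parallel with the series input of stage 2, R3 + R4 = 11.25 Ω.
Effective lower resistance at A: R2 ‖ 11.25 = 7.710 Ω.
So V_A = 5.37 × 0.8133 = 4.367 V.
V_B = V_A × 0.5173 = 2.259 V.

V_B ≈ 2.26 V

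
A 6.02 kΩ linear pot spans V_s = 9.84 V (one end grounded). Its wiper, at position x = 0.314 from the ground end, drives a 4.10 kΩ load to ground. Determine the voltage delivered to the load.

Lower segment x·R_p = 1.890 kΩ; upper segment (1−x)·R_p = 4.130 kΩ.
Lower segment in parallel with the load: 1.890 ‖ 4.10 = 1.294 kΩ.
Loaded-divider output: V_out = 9.84 × 0.2386 = 2.347 V.

V_out ≈ 2.35 V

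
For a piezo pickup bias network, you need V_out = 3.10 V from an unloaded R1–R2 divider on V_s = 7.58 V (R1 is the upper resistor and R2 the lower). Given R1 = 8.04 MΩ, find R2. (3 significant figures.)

The divider ratio is R2/(R1+R2) = 3.10/7.58 = 0.4090.
R2 = R1 · 0.4090/(1 − 0.4090) = 5.563 MΩ.

R2 ≈ 5.56 MΩ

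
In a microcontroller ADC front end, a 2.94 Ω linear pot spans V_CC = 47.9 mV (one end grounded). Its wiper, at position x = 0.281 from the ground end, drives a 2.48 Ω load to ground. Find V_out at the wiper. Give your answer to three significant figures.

V_out ≈ 10.9 mV

The pot divides into 2.114 Ω above the wiper and 0.8261 Ω below.
Lower segment in parallel with the load: 0.8261 ‖ 2.48 = 0.6197 Ω.
Loaded-divider output: V_out = 47.9 × 0.2267 = 10.86 mV.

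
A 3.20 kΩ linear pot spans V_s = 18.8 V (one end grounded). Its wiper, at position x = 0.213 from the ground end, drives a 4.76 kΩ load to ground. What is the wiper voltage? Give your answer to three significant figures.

V_out ≈ 3.60 V

Lower segment x·R_p = 0.6816 kΩ; upper segment (1−x)·R_p = 2.518 kΩ.
Lower segment in parallel with the load: 0.6816 ‖ 4.76 = 0.5962 kΩ.
Loaded-divider output: V_out = 18.8 × 0.1914 = 3.599 V.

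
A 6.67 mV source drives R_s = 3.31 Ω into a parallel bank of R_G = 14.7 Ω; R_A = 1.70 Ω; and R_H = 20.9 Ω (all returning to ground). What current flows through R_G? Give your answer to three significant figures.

Equivalent of the parallel group: R_p = 1.420 Ω.
V_A = 6.67 × 1.420/4.730 = 2.003 mV.
Branch current I = V_A/R_G = 2.003/14.7 = 0.1362 mA.
(Check via current divider: I_total = 1.410 mA; share G_k/ΣG = 0.09661 → same result.)

I ≈ 0.136 mA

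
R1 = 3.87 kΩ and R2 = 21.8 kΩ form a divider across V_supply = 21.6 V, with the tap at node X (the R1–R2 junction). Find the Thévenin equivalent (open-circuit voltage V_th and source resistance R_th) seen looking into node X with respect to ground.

With X open, the divider is unloaded: V_th = 21.6 × 21.8/25.67 = 18.34 V.
Looking into X with the source shorted: R_th = R1·R2/(R1+R2) = 3.870 × 21.8/25.67 = 3.287 kΩ.

V_th ≈ 18.3 V, R_th ≈ 3.29 kΩ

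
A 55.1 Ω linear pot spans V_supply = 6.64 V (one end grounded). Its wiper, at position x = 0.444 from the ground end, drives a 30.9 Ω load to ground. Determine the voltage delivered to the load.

Split the track: R_lower = x·R_p = 24.46 Ω, R_upper = (1−x)·R_p = 30.64 Ω.
Lower segment in parallel with the load: 24.46 ‖ 30.9 = 13.65 Ω.
Then V_out = V_supply · 13.65/(30.64 + 13.65) = 2.047 V.
(Unloaded: V_out = x·V_supply = 2.95 V.)

V_out ≈ 2.05 V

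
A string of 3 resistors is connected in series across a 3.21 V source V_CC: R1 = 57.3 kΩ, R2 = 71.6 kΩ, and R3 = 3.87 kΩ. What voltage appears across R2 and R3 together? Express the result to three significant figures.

V ≈ 1.82 V

Series total: ΣR = 57.3 + 71.6 + 3.87 = 132.8 kΩ.
R_{R2..R3} = 71.6 + 3.87 = 75.47 kΩ.
Voltage divider: V = V_CC · (75.47 / 132.8) = 3.21 × 0.5684 = 1.825 V.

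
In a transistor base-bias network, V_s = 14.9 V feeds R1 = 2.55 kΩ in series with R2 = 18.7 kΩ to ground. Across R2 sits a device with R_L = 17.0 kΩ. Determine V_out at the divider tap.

V_out ≈ 11.6 V

R2 ‖ R_L = (18.7 × 17.0)/(18.7 + 17.0) = 8.905 kΩ.
Voltage divider with the loaded lower leg: V_out = 14.9 × 8.905/(2.55 + 8.905) = 14.9 × 0.7774 = 11.58 V.
(Unloaded it would be 13.1 V; the load pulls it down.)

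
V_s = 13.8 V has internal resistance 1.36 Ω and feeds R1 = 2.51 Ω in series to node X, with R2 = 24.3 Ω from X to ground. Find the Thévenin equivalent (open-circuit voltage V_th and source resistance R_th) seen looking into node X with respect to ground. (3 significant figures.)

V_th ≈ 11.9 V, R_th ≈ 3.34 Ω

R1' = 1.36 + 2.51 = 3.870 Ω (source resistance + R1).
V_th is the unloaded tap voltage: V_s · R2/(R1'+R2) = 13.8 × 0.8626 = 11.90 V.
Looking into X with the source shorted: R_th = R1'·R2/(R1'+R2) = 3.870 × 24.3/28.17 = 3.338 Ω.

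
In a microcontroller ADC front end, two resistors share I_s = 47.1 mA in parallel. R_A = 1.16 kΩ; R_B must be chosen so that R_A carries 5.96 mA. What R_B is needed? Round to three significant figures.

R_B ≈ 0.168 kΩ

Two-branch current divider: I_A = I_s · R_B/(R_A + R_B).
5.96/47.1 = R_B/(R_A + R_B) → R_B = R_A · (0.1265)/(1 − 0.1265) = 1.16 × 0.1449 = 0.1681 kΩ.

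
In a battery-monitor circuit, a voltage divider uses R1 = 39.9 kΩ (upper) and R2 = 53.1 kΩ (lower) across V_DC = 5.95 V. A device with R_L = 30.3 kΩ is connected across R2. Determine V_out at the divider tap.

R2 ‖ R_L = (53.1 × 30.3)/(53.1 + 30.3) = 19.29 kΩ.
Now apply the divider: V_out = 5.95 × 0.3259 = 1.939 V.

V_out ≈ 1.94 V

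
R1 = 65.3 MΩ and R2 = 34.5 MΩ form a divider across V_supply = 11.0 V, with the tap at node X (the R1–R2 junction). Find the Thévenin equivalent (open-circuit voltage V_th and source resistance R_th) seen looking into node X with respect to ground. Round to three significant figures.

V_th ≈ 3.80 V, R_th ≈ 22.6 MΩ

With X open, the divider is unloaded: V_th = 11.0 × 34.5/99.80 = 3.803 V.
With V_supply suppressed (replaced by a short), R_th = R1 ‖ R2 = (65.30 × 34.5)/(65.30 + 34.5) = 22.57 MΩ.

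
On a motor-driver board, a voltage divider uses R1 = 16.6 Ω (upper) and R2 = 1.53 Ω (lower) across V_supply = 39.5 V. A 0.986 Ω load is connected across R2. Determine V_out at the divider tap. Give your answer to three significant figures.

The load sits in parallel with R2, giving an effective lower resistance R2' = R2·R_L/(R2+R_L) = 0.5996 Ω.
Now apply the divider: V_out = 39.5 × 0.03486 = 1.377 V.

V_out ≈ 1.38 V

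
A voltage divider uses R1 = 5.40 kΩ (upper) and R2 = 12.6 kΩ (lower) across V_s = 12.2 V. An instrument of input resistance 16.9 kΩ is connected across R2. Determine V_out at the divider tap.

V_out ≈ 6.98 V

R2 ‖ R_L = (12.6 × 16.9)/(12.6 + 16.9) = 7.218 kΩ.
Then V_out = V_s · R2'/(R1 + R2') = 12.2 × 7.218/12.62 = 6.979 V.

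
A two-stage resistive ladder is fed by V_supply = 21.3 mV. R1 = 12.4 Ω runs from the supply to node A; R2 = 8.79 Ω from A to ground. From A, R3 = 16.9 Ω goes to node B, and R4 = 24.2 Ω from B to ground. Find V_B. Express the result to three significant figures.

V_B ≈ 4.62 mV

The second stage (R3 + R4 = 41.10 Ω) loads node A in parallel with R2.
R2 ‖ (R3+R4) = 7.241 Ω.
V_A = 21.3 × 7.241/(12.4 + 7.241) = 7.853 mV.
V_B = V_A × 0.5888 = 4.624 mV.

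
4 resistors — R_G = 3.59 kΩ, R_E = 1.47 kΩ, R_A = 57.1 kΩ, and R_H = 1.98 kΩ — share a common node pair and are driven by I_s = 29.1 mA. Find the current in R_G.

ΣG = 1/3.59 + 1/1.47 + 1/57.1 + 1/1.98 = 1.481.
Current divider: I(R_G) = I_s · G_k/ΣG = 29.1 × (0.2786/1.481) = 29.1 × 0.1880 = 5.472 mA.

I ≈ 5.47 mA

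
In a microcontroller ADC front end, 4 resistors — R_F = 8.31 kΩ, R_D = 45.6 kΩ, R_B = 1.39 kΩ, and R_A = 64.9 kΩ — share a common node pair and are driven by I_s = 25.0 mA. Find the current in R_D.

Conductances: ΣG = 1/8.31 + 1/45.6 + 1/1.39 + 1/64.9 = 0.8771 (1/kΩ).
By the current-divider rule, I = I_s · G_k/ΣG = 25.0 × 0.02500 = 0.6251 mA.

I ≈ 0.625 mA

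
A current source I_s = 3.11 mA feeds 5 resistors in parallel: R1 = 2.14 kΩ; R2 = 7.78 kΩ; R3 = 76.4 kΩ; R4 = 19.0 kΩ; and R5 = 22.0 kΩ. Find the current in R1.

I ≈ 2.06 mA

ΣG = 1/2.14 + 1/7.78 + 1/76.4 + 1/19.0 + 1/22.0 = 0.7070.
Current divider: I(R1) = I_s · G_k/ΣG = 3.11 × (0.4673/0.7070) = 3.11 × 0.6609 = 2.056 mA.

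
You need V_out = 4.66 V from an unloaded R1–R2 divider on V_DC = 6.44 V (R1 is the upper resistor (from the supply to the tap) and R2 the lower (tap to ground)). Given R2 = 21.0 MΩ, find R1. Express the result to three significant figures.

V_out/V_DC = R2/(R1+R2) = 0.7236.
Rearranging, R1 = R2·(1−k)/k = 21.0 × 0.3820 = 8.021 MΩ.

R1 ≈ 8.02 MΩ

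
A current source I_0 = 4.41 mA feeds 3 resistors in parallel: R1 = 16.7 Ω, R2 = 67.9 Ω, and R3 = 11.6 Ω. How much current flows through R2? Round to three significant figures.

Total conductance ΣG = 1/16.7 + 1/67.9 + 1/11.6 = 0.1608 (units of 1/Ω).
R2 takes the fraction G_k/ΣG = 0.01473/0.1608 = 0.09158, so I = 4.41 × 0.09158 = 0.4039 mA.

I ≈ 0.404 mA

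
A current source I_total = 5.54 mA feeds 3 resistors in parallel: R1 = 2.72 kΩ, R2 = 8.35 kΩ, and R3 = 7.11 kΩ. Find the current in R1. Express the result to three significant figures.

I ≈ 3.24 mA

ΣG = 1/2.72 + 1/8.35 + 1/7.11 = 0.6281.
Current divider: I(R1) = I_total · G_k/ΣG = 5.54 × (0.3676/0.6281) = 5.54 × 0.5854 = 3.243 mA.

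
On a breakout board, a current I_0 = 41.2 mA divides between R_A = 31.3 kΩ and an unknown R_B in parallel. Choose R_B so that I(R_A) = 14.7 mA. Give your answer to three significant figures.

The fraction through R_A equals R_B/(R_A+R_B).
With f = 0.3568, R_B = R_A · f/(1−f) = 31.3 × 0.5547 = 17.36 kΩ.

R_B ≈ 17.4 kΩ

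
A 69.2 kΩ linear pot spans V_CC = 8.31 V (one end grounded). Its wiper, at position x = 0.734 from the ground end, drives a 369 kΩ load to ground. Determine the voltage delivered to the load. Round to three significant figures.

V_out ≈ 5.88 V

Split the track: R_lower = x·R_p = 50.79 kΩ, R_upper = (1−x)·R_p = 18.41 kΩ.
Lower segment in parallel with the load: 50.79 ‖ 369 = 44.65 kΩ.
Loaded-divider output: V_out = 8.31 × 0.7081 = 5.884 V.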